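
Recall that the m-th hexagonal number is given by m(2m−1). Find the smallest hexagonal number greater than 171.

190

Solve n(2n−1) > 171 for integer n.
The largest n with value ≤ 171 is 9 (since 153 ≤ 171 < 190), so the first above is n = 10, value 190.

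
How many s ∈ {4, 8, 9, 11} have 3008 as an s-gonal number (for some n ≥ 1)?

s = 4: P(4, 54) = 2916 and P(4, 55) = 3025; 3008 is not s-gonal.
s = 8: P(8, 32) = 3008. ✓
s = 9: P(9, 29) = 2871 and P(9, 30) = 3075; 3008 is not s-gonal.
s = 11: P(11, 26) = 2951 and P(11, 27) = 3186; 3008 is not s-gonal.
Hits: s ∈ {8} → 1.

1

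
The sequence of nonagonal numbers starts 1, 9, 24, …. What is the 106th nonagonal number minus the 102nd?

106·(7·106 − 5)/2 = 39061 and 102·(7·102 − 5)/2 = 36159.
Difference: 39061 − 36159 = 2902.

2902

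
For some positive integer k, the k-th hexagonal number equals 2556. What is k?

Set n(2n−1) = 2556, giving 2n² − n − 2556 = 0.
The discriminant is 1 + 8·2556 = 20449, and √20449 = 143.
So n = (1 + 143) / 4 = 144/4 = 36.

36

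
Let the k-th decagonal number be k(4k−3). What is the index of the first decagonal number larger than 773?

Solve n(4n−3) > 773 for integer n.
The largest n with value ≤ 773 is 14 (since 742 ≤ 773 < 855), so the first above is n = 15, value 855.

15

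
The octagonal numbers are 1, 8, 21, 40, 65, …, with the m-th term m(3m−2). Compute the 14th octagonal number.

The 14th octagonal number is n(3n−2) with n = 14.
14·(3·14 − 2) = 14·40 = 560.

560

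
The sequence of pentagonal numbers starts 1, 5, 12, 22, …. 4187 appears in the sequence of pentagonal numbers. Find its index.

53

Set n(3n−1)/2 = 4187, giving 3n² − n − 8374 = 0.
So n = (1 + 317) / 6 = 318/6 = 53.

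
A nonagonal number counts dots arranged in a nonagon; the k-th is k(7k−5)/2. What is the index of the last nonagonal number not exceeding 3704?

Solve n(7n−5)/2 ≤ 3704 for integer n.
n = 32 gives 3504 ≤ 3704, while n = 33 gives 3729 > 3704; so the answer is index 32.

32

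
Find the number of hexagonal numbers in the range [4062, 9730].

The n-th hexagonal number is n(2n−1).
Smallest index with value ≥ 4062: n = 46 (giving 4186).
Largest index with value ≤ 9730: n = 70 (giving 9730).
Indices 46 through 70: 25 terms.

25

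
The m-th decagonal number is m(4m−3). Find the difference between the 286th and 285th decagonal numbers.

2281

Consecutive decagonal numbers differ by 8n − 7: here 8·286 − 7 = 2281.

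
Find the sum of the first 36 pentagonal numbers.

Σ i(3i−1)/2 = (3Σi² − Σi) / 2 over i = 1..36.
Σi = 666 and Σi² = 16206.
(3·16206 − 1·666) / 2 = 47952/2 = 23976.

23976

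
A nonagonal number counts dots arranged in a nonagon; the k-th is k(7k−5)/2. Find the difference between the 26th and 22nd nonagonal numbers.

26·(7·26 − 5)/2 = 2301 and 22·(7·22 − 5)/2 = 1639.
Difference: 2301 − 1639 = 662.

662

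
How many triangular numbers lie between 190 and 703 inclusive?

The n-th triangular number is n(n+1)/2.
Smallest index with value ≥ 190: n = 19 (giving 190).
Largest index with value ≤ 703: n = 37 (giving 703).
Indices 19 through 37: 19 terms.

19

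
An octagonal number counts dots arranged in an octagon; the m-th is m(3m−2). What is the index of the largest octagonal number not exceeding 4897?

40

Solve n(3n−2) ≤ 4897 for integer n.
n = 40 gives 4720 ≤ 4897, while n = 41 gives 4961 > 4897; so the answer is index 40.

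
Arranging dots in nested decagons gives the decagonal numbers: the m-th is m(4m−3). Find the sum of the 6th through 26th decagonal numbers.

23576

Σ i(4i−3) = 4Σi² − 3Σi over i = 6..26.
Σi = 351 − 15 = 336 and Σi² = 6201 − 55 = 6146.
4·6146 − 3·336 = 23576.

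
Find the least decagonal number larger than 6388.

6601

Solve n(4n−3) > 6388 for integer n.
The largest n with value ≤ 6388 is 40 (since 6280 ≤ 6388 < 6601), so the first above is n = 41, value 6601.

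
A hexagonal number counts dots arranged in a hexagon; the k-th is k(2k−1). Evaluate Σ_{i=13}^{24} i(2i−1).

8278

Σ i(2i−1) = 2Σi² − Σi over i = 13..24.
Σi = 300 − 78 = 222 and Σi² = 4900 − 650 = 4250.
2·4250 − 1·222 = 8278.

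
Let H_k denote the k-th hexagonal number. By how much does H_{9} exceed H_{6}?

87

9·(2·9 − 1) = 153 and 6·(2·6 − 1) = 66.
Difference: 153 − 66 = 87.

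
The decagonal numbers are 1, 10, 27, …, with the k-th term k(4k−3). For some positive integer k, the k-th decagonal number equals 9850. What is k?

50

Set n(4n−3) = 9850, giving 4n² − 3n − 9850 = 0.
So n = (3 + 397) / 8 = 400/8 = 50.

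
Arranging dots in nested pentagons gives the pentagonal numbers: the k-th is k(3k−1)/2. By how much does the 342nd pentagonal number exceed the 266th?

69274

342·(3·342 − 1)/2 = 175275 and 266·(3·266 − 1)/2 = 106001.
Difference: 175275 − 106001 = 69274.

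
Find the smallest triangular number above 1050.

1081

Solve n(n+1)/2 > 1050 for integer n.
The largest n with value ≤ 1050 is 45 (since 1035 ≤ 1050 < 1081), so the first above is n = 46, value 1081.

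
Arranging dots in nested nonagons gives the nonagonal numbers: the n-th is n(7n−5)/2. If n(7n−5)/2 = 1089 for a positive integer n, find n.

18

Set n(7n−5)/2 = 1089, giving 7n² − 5n − 2178 = 0.
So n = (5 + 247) / 14 = 252/14 = 18.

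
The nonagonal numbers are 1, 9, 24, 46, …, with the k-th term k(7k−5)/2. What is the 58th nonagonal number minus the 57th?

Consecutive nonagonal numbers differ by 7n − 6: here 7·58 − 6 = 400.

400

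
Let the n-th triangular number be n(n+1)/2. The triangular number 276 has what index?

Set n(n+1)/2 = 276, giving n² + n − 552 = 0.
The discriminant is 1 + 8·276 = 2209, and √2209 = 47.
So n = (-1 + 47) / 2 = 46/2 = 23.
Check: 23·24/2 = 276. ✓

23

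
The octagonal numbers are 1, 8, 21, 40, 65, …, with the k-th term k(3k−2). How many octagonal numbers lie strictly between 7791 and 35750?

The n-th octagonal number is n(3n−2).
Smallest index with value > 7791: n = 52 (giving 8008).
Largest index with value < 35750: n = 109 (giving 35425).
Indices 52 through 109: 58 terms.

58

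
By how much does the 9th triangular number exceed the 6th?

24

9·10/2 = 45 and 6·7/2 = 21.
Difference: 45 − 21 = 24.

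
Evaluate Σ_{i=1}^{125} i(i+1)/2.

Σ i(i+1)/2 = (Σi² + Σi) / 2 over i = 1..125.
Σi = 7875 and Σi² = 658875.
(1·658875 + 1·7875) / 2 = 666750/2 = 333375.

333375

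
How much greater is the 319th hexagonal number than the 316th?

3807

319·(2·319 − 1) = 203203 and 316·(2·316 − 1) = 199396.
Difference: 203203 − 199396 = 3807.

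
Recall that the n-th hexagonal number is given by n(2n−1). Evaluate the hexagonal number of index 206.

The 206th hexagonal number is n(2n−1) with n = 206.
206·(2·206 − 1) = 206·411 = 84666.

84666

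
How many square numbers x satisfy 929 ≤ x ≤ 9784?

68

The n-th square number is n².
Smallest index with value ≥ 929: n = 31 (giving 961).
Largest index with value ≤ 9784: n = 98 (giving 9604).
Indices 31 through 98: 68 terms.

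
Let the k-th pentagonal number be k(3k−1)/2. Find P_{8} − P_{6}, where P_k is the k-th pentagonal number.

8·(3·8 − 1)/2 = 92 and 6·(3·6 − 1)/2 = 51.
Difference: 92 − 51 = 41.

41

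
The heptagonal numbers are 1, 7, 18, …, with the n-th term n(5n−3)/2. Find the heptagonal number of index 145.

The 145th heptagonal number is n(5n−3)/2 with n = 145.
145·(5·145 − 3)/2 = 145·722/2 = 145·361 = 52345.

52345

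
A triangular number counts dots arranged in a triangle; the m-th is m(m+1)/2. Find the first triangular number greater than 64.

Solve n(n+1)/2 > 64 for integer n.
The largest n with value ≤ 64 is 10 (since 55 ≤ 64 < 66), so the first above is n = 11, value 66.

66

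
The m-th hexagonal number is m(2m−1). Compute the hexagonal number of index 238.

The 238th hexagonal number is n(2n−1) with n = 238.
238·(2·238 − 1) = 238·475 = 113050.

113050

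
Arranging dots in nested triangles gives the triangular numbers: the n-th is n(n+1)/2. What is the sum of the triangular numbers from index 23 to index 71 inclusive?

60172

Σ i(i+1)/2 = (Σi² + Σi) / 2 over i = 23..71.
Σi = 2556 − 253 = 2303 and Σi² = 121836 − 3795 = 118041.
(1·118041 + 1·2303) / 2 = 120344/2 = 60172.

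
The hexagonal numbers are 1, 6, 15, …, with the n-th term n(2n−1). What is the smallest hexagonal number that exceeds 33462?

Solve n(2n−1) > 33462 for integer n.
The largest n with value ≤ 33462 is 129 (since 33153 ≤ 33462 < 33670), so the first above is n = 130, value 33670.

33670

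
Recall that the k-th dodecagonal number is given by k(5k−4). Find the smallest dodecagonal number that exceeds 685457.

Solve n(5n−4) > 685457 for integer n.
The largest n with value ≤ 685457 is 370 (since 683020 ≤ 685457 < 686721), so the first above is n = 371, value 686721.

686721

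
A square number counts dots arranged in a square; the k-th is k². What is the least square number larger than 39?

Solve n² > 39 for integer n.
The largest n with value ≤ 39 is 6 (since 36 ≤ 39 < 49), so the first above is n = 7, value 49.

49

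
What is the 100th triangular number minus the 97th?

297

100·101/2 = 5050 and 97·98/2 = 4753.
Difference: 5050 − 4753 = 297.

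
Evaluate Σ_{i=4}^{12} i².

Σ_{i=4}^{12} i² = 650 − 14 = 636.

636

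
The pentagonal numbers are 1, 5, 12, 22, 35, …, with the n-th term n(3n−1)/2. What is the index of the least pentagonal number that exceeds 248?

14

Solve n(3n−1)/2 > 248 for integer n.
The largest n with value ≤ 248 is 13 (since 247 ≤ 248 < 287), so the first above is n = 14, value 287.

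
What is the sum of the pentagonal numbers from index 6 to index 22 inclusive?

5491

Σ i(3i−1)/2 = (3Σi² − Σi) / 2 over i = 6..22.
Σi = 253 − 15 = 238 and Σi² = 3795 − 55 = 3740.
(3·3740 − 1·238) / 2 = 10982/2 = 5491.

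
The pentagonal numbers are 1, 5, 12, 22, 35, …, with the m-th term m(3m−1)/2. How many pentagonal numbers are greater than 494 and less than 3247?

The n-th pentagonal number is n(3n−1)/2.
Smallest index with value > 494: n = 19 (giving 532).
Largest index with value < 3247: n = 46 (giving 3151).
Indices 19 through 46: 28 terms.

28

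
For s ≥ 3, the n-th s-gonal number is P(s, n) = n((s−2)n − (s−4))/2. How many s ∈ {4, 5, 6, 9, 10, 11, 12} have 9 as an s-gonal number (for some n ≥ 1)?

2

s = 4: P(4, 3) = 9. ✓
s = 5: P(5, 2) = 5 and P(5, 3) = 12; 9 is not s-gonal.
s = 6: P(6, 2) = 6 and P(6, 3) = 15; 9 is not s-gonal.
s = 9: P(9, 2) = 9. ✓
s = 10: P(10, 1) = 1 and P(10, 2) = 10; 9 is not s-gonal.
s = 11: P(11, 1) = 1 and P(11, 2) = 11; 9 is not s-gonal.
s = 12: P(12, 1) = 1 and P(12, 2) = 12; 9 is not s-gonal.
Hits: s ∈ {4, 9} → 2.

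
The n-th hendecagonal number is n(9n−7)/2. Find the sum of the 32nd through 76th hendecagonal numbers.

616140

Σ i(9i−7)/2 = (9Σi² − 7Σi) / 2 over i = 32..76.
Σi = 2926 − 496 = 2430 and Σi² = 149226 − 10416 = 138810.
(9·138810 − 7·2430) / 2 = 1232280/2 = 616140.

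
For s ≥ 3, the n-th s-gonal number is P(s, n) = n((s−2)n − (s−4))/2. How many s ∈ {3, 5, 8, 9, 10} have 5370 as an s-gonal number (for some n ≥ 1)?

1

s = 3: P(3, 103) = 5356 and P(3, 104) = 5460; 5370 is not s-gonal.
s = 5: P(5, 60) = 5370. ✓
s = 8: P(8, 42) = 5208 and P(8, 43) = 5461; 5370 is not s-gonal.
s = 9: P(9, 39) = 5226 and P(9, 40) = 5500; 5370 is not s-gonal.
s = 10: P(10, 37) = 5365 and P(10, 38) = 5662; 5370 is not s-gonal.
Hits: s ∈ {5} → 1.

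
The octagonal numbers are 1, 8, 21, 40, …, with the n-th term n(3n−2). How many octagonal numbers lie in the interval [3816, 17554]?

41

The n-th octagonal number is n(3n−2).
Smallest index with value ≥ 3816: n = 36 (giving 3816).
Largest index with value ≤ 17554: n = 76 (giving 17176).
Indices 36 through 76: 41 terms.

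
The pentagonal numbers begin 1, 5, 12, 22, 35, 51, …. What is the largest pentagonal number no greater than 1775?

Solve n(3n−1)/2 ≤ 1775 for integer n.
n = 34 gives 1717 ≤ 1775, while n = 35 gives 1820 > 1775; so the answer is 1717.

1717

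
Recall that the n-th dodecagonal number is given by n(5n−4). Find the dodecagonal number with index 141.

The 141st dodecagonal number is n(5n−4) with n = 141.
141·(5·141 − 4) = 141·701 = 98841.

98841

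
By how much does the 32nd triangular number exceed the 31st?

32

Consecutive triangular numbers differ by n: T_{32} − T_{31} = 32.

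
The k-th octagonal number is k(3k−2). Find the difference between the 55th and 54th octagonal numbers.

Consecutive octagonal numbers differ by 6n − 5: here 6·55 − 5 = 325.

325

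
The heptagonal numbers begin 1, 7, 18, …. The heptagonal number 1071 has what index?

21

Set n(5n−3)/2 = 1071, giving 5n² − 3n − 2142 = 0.
The discriminant is 9 + 40·1071 = 42849, and √42849 = 207.
So n = (3 + 207) / 10 = 210/10 = 21.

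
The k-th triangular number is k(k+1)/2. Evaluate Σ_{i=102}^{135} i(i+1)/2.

242369

Σ i(i+1)/2 = (Σi² + Σi) / 2 over i = 102..135.
Σi = 9180 − 5151 = 4029 and Σi² = 829260 − 348551 = 480709.
(1·480709 + 1·4029) / 2 = 484738/2 = 242369.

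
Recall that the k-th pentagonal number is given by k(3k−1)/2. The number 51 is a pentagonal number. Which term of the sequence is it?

6

Set n(3n−1)/2 = 51, giving 3n² − n − 102 = 0.
So n = (1 + 35) / 6 = 36/6 = 6.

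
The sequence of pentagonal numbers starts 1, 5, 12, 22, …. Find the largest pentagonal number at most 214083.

213005

Solve n(3n−1)/2 ≤ 214083 for integer n.
n = 377 gives 213005 ≤ 214083, while n = 378 gives 214137 > 214083; so the answer is 213005.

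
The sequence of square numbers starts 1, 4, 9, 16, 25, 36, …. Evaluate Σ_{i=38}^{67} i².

Σ_{i=38}^{67} i² = 102510 − 17575 = 84935.

84935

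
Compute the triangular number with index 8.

36

8·9/2 = 72/2 = 36.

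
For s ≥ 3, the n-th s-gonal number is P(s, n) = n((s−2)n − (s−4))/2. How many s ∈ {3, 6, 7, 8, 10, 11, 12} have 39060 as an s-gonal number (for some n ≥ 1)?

s = 3: P(3, 279) = 39060. ✓
s = 6: P(6, 140) = 39060. ✓
s = 7: P(7, 125) = 38875 and P(7, 126) = 39501; 39060 is not s-gonal.
s = 8: P(8, 114) = 38760 and P(8, 115) = 39445; 39060 is not s-gonal.
s = 10: P(10, 99) = 38907 and P(10, 100) = 39700; 39060 is not s-gonal.
s = 11: P(11, 93) = 38595 and P(11, 94) = 39433; 39060 is not s-gonal.
s = 12: P(12, 88) = 38368 and P(12, 89) = 39249; 39060 is not s-gonal.
Hits: s ∈ {3, 6} → 2.

2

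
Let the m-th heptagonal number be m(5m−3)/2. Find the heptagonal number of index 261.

The 261st heptagonal number is n(5n−3)/2 with n = 261.
261·(5·261 − 3)/2 = 261·1302/2 = 261·651 = 169911.

169911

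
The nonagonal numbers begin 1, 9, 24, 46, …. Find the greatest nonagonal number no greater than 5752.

Solve n(7n−5)/2 ≤ 5752 for integer n.
n = 40 gives 5500 ≤ 5752, while n = 41 gives 5781 > 5752; so the answer is 5500.

5500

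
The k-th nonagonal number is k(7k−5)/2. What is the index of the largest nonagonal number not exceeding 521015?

386

Solve n(7n−5)/2 ≤ 521015 for integer n.
n = 386 gives 520521 ≤ 521015, while n = 387 gives 523224 > 521015; so the answer is index 386.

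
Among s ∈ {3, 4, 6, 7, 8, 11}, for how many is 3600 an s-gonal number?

1

s = 3: P(3, 84) = 3570 and P(3, 85) = 3655; 3600 is not s-gonal.
s = 4: P(4, 60) = 3600. ✓
s = 6: P(6, 42) = 3486 and P(6, 43) = 3655; 3600 is not s-gonal.
s = 7: P(7, 38) = 3553 and P(7, 39) = 3744; 3600 is not s-gonal.
s = 8: P(8, 34) = 3400 and P(8, 35) = 3605; 3600 is not s-gonal.
s = 11: P(11, 28) = 3430 and P(11, 29) = 3683; 3600 is not s-gonal.
Hits: s ∈ {4} → 1.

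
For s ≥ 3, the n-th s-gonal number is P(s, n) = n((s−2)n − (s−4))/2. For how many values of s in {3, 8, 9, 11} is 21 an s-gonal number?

2

s = 3: P(3, 6) = 21. ✓
s = 8: P(8, 3) = 21. ✓
s = 9: P(9, 2) = 9 and P(9, 3) = 24; 21 is not s-gonal.
s = 11: P(11, 2) = 11 and P(11, 3) = 30; 21 is not s-gonal.
Hits: s ∈ {3, 8} → 2.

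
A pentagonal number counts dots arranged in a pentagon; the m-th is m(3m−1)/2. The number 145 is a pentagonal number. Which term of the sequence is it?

Set n(3n−1)/2 = 145, giving 3n² − n − 290 = 0.
The discriminant is 1 + 24·145 = 3481, and √3481 = 59.
So n = (1 + 59) / 6 = 60/6 = 10.
Check: 10·(3·10 − 1)/2 = 145. ✓

10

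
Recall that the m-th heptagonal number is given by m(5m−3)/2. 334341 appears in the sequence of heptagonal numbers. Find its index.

366

Set n(5n−3)/2 = 334341, giving 5n² − 3n − 668682 = 0.
The discriminant is 9 + 40·334341 = 13373649, and √13373649 = 3657.
So n = (3 + 3657) / 10 = 3660/10 = 366.
Check: 366·(5·366 − 3)/2 = 334341. ✓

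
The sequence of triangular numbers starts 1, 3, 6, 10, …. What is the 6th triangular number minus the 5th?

6

Consecutive triangular numbers differ by n: T_{6} − T_{5} = 6.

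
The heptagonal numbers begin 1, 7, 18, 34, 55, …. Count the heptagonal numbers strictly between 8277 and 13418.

16

The n-th heptagonal number is n(5n−3)/2.
Smallest index with value > 8277: n = 58 (giving 8323).
Largest index with value < 13418: n = 73 (giving 13213).
Indices 58 through 73: 16 terms.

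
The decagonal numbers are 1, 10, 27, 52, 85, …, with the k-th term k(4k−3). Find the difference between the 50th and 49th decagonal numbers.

393

Consecutive decagonal numbers differ by 8n − 7: here 8·50 − 7 = 393.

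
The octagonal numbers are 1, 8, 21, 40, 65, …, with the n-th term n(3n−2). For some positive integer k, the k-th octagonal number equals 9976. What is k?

58

Set n(3n−2) = 9976, giving 3n² − 2n − 9976 = 0.
The discriminant is 4 + 12·9976 = 119716, and √119716 = 346.
So n = (2 + 346) / 6 = 348/6 = 58.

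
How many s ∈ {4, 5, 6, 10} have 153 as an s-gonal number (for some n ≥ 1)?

s = 4: P(4, 12) = 144 and P(4, 13) = 169; 153 is not s-gonal.
s = 5: P(5, 10) = 145 and P(5, 11) = 176; 153 is not s-gonal.
s = 6: P(6, 9) = 153. ✓
s = 10: P(10, 6) = 126 and P(10, 7) = 175; 153 is not s-gonal.
Hits: s ∈ {6} → 1.

1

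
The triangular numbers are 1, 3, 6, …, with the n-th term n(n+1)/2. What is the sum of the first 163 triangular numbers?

Σ i(i+1)/2 = (Σi² + Σi) / 2 over i = 1..163.
Σi = 13366 and Σi² = 1456894.
(1·1456894 + 1·13366) / 2 = 1470260/2 = 735130.

735130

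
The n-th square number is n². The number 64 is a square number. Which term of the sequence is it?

We need n² = 64, so n = √64 = 8.
Check: 8² = 64. ✓

8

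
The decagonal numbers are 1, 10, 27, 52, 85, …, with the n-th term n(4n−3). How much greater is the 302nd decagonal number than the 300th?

302·(4·302 − 3) = 363910 and 300·(4·300 − 3) = 359100.
Difference: 363910 − 359100 = 4810.

4810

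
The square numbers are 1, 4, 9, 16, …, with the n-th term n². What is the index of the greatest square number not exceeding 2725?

Solve n² ≤ 2725 for integer n.
n = 52 gives 2704 ≤ 2725, while n = 53 gives 2809 > 2725; so the answer is index 52.

52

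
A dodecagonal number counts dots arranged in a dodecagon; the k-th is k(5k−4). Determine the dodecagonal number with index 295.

433945

The 295th dodecagonal number is n(5n−4) with n = 295.
295·(5·295 − 4) = 295·1471 = 433945.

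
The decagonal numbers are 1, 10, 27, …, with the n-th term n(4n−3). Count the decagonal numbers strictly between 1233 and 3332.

12

The n-th decagonal number is n(4n−3).
Smallest index with value > 1233: n = 18 (giving 1242).
Largest index with value < 3332: n = 29 (giving 3277).
Indices 18 through 29: 12 terms.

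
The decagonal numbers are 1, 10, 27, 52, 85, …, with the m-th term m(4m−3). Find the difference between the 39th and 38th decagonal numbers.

305

Consecutive decagonal numbers differ by 8n − 7: here 8·39 − 7 = 305.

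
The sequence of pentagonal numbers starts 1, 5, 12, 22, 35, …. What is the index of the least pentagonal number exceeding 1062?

27

Solve n(3n−1)/2 > 1062 for integer n.
The largest n with value ≤ 1062 is 26 (since 1001 ≤ 1062 < 1080), so the first above is n = 27, value 1080.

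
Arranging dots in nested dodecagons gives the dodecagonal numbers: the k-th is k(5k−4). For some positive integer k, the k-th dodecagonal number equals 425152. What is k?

292

Set n(5n−4) = 425152, giving 5n² − 4n − 425152 = 0.
The discriminant is 16 + 20·425152 = 8503056, and √8503056 = 2916.
So n = (4 + 2916) / 10 = 2920/10 = 292.
Check: 292·(5·292 − 4) = 425152. ✓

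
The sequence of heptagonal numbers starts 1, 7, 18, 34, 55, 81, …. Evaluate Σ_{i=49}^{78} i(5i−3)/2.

305180

Σ i(5i−3)/2 = (5Σi² − 3Σi) / 2 over i = 49..78.
Σi = 3081 − 1176 = 1905 and Σi² = 161239 − 38024 = 123215.
(5·123215 − 3·1905) / 2 = 610360/2 = 305180.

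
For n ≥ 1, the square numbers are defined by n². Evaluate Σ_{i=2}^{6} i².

Σ_{i=2}^{6} i² = 91 − 1 = 90.

90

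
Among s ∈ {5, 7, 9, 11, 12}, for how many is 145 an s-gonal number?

1

s = 5: P(5, 10) = 145. ✓
s = 7: P(7, 7) = 112 and P(7, 8) = 148; 145 is not s-gonal.
s = 9: P(9, 6) = 111 and P(9, 7) = 154; 145 is not s-gonal.
s = 11: P(11, 6) = 141 and P(11, 7) = 196; 145 is not s-gonal.
s = 12: P(12, 5) = 105 and P(12, 6) = 156; 145 is not s-gonal.
Hits: s ∈ {5} → 1.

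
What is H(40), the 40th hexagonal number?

3160

40·(2·40 − 1) = 40·79 = 3160.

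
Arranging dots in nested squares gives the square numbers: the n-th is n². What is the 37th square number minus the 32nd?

345

37² = 1369 and 32² = 1024.
Difference: 1369 − 1024 = 345.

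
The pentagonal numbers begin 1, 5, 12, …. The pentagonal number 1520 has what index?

Set n(3n−1)/2 = 1520, giving 3n² − n − 3040 = 0.
The discriminant is 1 + 24·1520 = 36481, and √36481 = 191.
So n = (1 + 191) / 6 = 192/6 = 32.

32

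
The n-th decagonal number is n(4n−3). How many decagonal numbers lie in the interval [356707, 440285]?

The n-th decagonal number is n(4n−3).
Smallest index with value ≥ 356707: n = 299 (giving 356707).
Largest index with value ≤ 440285: n = 332 (giving 439900).
Indices 299 through 332: 34 terms.

34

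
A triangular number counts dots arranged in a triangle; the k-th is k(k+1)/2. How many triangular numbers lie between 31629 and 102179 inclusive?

200

The n-th triangular number is n(n+1)/2.
Smallest index with value ≥ 31629: n = 252 (giving 31878).
Largest index with value ≤ 102179: n = 451 (giving 101926).
Indices 252 through 451: 200 terms.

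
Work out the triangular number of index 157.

157·158/2 = 24806/2 = 12403.

12403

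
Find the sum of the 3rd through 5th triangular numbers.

31

Σ i(i+1)/2 = (Σi² + Σi) / 2 over i = 3..5.
Σi = 15 − 3 = 12 and Σi² = 55 − 5 = 50.
(1·50 + 1·12) / 2 = 62/2 = 31.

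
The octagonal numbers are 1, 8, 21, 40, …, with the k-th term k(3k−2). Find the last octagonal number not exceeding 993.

Solve n(3n−2) ≤ 993 for integer n.
n = 18 gives 936 ≤ 993, while n = 19 gives 1045 > 993; so the answer is 936.

936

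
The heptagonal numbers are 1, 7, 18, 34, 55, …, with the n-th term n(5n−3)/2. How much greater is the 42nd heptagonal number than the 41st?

206

Consecutive heptagonal numbers differ by 5n − 4: here 5·42 − 4 = 206.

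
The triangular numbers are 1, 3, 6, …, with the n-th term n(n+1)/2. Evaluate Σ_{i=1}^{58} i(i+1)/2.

34220

Σ i(i+1)/2 = (Σi² + Σi) / 2 over i = 1..58.
Σi = 1711 and Σi² = 66729.
(1·66729 + 1·1711) / 2 = 68440/2 = 34220.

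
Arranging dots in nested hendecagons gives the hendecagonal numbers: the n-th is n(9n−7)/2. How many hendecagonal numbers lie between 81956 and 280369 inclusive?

The n-th hendecagonal number is n(9n−7)/2.
Smallest index with value ≥ 81956: n = 136 (giving 82756).
Largest index with value ≤ 280369: n = 249 (giving 278133).
Indices 136 through 249: 114 terms.

114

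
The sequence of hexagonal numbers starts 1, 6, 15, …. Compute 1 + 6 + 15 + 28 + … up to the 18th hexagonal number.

4047

Σ i(2i−1) = 2Σi² − Σi over i = 1..18.
Σi = 171 and Σi² = 2109.
2·2109 − 1·171 = 4047.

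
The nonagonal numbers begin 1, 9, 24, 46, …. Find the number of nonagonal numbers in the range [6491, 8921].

7

The n-th nonagonal number is n(7n−5)/2.
Smallest index with value ≥ 6491: n = 44 (giving 6666).
Largest index with value ≤ 8921: n = 50 (giving 8625).
Indices 44 through 50: 7 terms.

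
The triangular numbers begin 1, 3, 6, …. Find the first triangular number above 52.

Solve n(n+1)/2 > 52 for integer n.
The largest n with value ≤ 52 is 9 (since 45 ≤ 52 < 55), so the first above is n = 10, value 55.

55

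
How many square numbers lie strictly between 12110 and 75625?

The n-th square number is n².
Smallest index with value > 12110: n = 111 (giving 12321).
Largest index with value < 75625: n = 274 (giving 75076).
Indices 111 through 274: 164 terms.

164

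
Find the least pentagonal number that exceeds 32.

Solve n(3n−1)/2 > 32 for integer n.
The largest n with value ≤ 32 is 4 (since 22 ≤ 32 < 35), so the first above is n = 5, value 35.

35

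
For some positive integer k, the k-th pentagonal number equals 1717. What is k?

34

Set n(3n−1)/2 = 1717, giving 3n² − n − 3434 = 0.
So n = (1 + 203) / 6 = 204/6 = 34.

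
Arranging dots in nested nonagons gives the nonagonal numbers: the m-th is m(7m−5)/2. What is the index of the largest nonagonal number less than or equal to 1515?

21

Solve n(7n−5)/2 ≤ 1515 for integer n.
n = 21 gives 1491 ≤ 1515, while n = 22 gives 1639 > 1515; so the answer is index 21.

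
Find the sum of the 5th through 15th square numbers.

Σ_{i=5}^{15} i² = 1240 − 30 = 1210.

1210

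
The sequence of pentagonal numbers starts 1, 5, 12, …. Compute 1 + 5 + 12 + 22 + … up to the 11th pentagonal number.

Σ i(3i−1)/2 = (3Σi² − Σi) / 2 over i = 1..11.
Σi = 66 and Σi² = 506.
(3·506 − 1·66) / 2 = 1452/2 = 726.

726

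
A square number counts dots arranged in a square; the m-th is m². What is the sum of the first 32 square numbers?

Σ_{i=1}^{32} i² = 32·33·65/6 = 11440.

11440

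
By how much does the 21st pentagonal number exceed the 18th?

174

21·(3·21 − 1)/2 = 651 and 18·(3·18 − 1)/2 = 477.
Difference: 651 − 477 = 174.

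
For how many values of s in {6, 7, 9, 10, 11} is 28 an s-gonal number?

s = 6: P(6, 4) = 28. ✓
s = 7: P(7, 3) = 18 and P(7, 4) = 34; 28 is not s-gonal.
s = 9: P(9, 3) = 24 and P(9, 4) = 46; 28 is not s-gonal.
s = 10: P(10, 3) = 27 and P(10, 4) = 52; 28 is not s-gonal.
s = 11: P(11, 2) = 11 and P(11, 3) = 30; 28 is not s-gonal.
Hits: s ∈ {6} → 1.

1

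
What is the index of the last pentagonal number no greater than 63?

6

Solve n(3n−1)/2 ≤ 63 for integer n.
n = 6 gives 51 ≤ 63, while n = 7 gives 70 > 63; so the answer is index 6.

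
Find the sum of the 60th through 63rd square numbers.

15134

Σ_{i=60}^{63} i² = 85344 − 70210 = 15134.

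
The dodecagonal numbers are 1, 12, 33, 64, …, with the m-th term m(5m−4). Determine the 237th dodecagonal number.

237·(5·237 − 4) = 237·1181 = 279897.

279897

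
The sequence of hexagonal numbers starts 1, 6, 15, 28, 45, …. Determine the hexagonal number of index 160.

The 160th hexagonal number is n(2n−1) with n = 160.
160·(2·160 − 1) = 160·319 = 51040.

51040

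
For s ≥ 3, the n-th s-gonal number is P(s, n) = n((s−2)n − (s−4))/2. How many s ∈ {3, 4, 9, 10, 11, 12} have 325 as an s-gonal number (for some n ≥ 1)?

2

s = 3: P(3, 25) = 325. ✓
s = 4: P(4, 18) = 324 and P(4, 19) = 361; 325 is not s-gonal.
s = 9: P(9, 10) = 325. ✓
s = 10: P(10, 9) = 297 and P(10, 10) = 370; 325 is not s-gonal.
s = 11: P(11, 8) = 260 and P(11, 9) = 333; 325 is not s-gonal.
s = 12: P(12, 8) = 288 and P(12, 9) = 369; 325 is not s-gonal.
Hits: s ∈ {3, 9} → 2.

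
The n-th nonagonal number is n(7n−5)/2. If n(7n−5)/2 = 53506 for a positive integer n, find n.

Set n(7n−5)/2 = 53506, giving 7n² − 5n − 107012 = 0.
The discriminant is 25 + 56·53506 = 2996361, and √2996361 = 1731.
So n = (5 + 1731) / 14 = 1736/14 = 124.

124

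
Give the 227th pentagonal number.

77180

227·(3·227 − 1)/2 = 227·680/2 = 227·340 = 77180.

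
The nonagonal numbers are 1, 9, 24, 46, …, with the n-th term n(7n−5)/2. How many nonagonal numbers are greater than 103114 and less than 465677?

The n-th nonagonal number is n(7n−5)/2.
Smallest index with value > 103114: n = 173 (giving 104319).
Largest index with value < 465677: n = 365 (giving 465375).
Indices 173 through 365: 193 terms.

193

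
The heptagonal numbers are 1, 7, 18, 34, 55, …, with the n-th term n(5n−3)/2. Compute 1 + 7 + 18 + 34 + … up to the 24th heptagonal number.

Σ i(5i−3)/2 = (5Σi² − 3Σi) / 2 over i = 1..24.
Σi = 300 and Σi² = 4900.
(5·4900 − 3·300) / 2 = 23600/2 = 11800.

11800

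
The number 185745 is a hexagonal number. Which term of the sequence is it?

Set n(2n−1) = 185745, giving 2n² − n − 185745 = 0.
The discriminant is 1 + 8·185745 = 1485961, and √1485961 = 1219.
So n = (1 + 1219) / 4 = 1220/4 = 305.

305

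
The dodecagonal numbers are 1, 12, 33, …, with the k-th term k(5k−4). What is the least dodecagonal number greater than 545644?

546481

Solve n(5n−4) > 545644 for integer n.
The largest n with value ≤ 545644 is 330 (since 543180 ≤ 545644 < 546481), so the first above is n = 331, value 546481.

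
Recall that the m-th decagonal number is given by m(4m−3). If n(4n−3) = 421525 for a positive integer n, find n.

325

Set n(4n−3) = 421525, giving 4n² − 3n − 421525 = 0.
So n = (3 + 2597) / 8 = 2600/8 = 325.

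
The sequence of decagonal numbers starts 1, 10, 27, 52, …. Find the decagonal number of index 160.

101920

The 160th decagonal number is n(4n−3) with n = 160.
160·(4·160 − 3) = 160·637 = 101920.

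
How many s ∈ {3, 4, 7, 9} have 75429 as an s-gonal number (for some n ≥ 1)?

s = 3: P(3, 387) = 75078 and P(3, 388) = 75466; 75429 is not s-gonal.
s = 4: P(4, 274) = 75076 and P(4, 275) = 75625; 75429 is not s-gonal.
s = 7: P(7, 174) = 75429. ✓
s = 9: P(9, 147) = 75264 and P(9, 148) = 76294; 75429 is not s-gonal.
Hits: s ∈ {7} → 1.

1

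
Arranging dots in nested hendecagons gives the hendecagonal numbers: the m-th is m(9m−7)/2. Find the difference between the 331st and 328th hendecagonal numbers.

331·(9·331 − 7)/2 = 491866 and 328·(9·328 − 7)/2 = 482980.
Difference: 491866 − 482980 = 8886.

8886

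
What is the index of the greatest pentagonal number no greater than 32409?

147

Solve n(3n−1)/2 ≤ 32409 for integer n.
n = 147 gives 32340 ≤ 32409, while n = 148 gives 32782 > 32409; so the answer is index 147.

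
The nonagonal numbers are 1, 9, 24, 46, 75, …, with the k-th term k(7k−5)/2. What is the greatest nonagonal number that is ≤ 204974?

Solve n(7n−5)/2 ≤ 204974 for integer n.
n = 242 gives 204369 ≤ 204974, while n = 243 gives 206064 > 204974; so the answer is 204369.

204369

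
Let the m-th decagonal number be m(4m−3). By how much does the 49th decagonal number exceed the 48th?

Consecutive decagonal numbers differ by 8n − 7: here 8·49 − 7 = 385.

385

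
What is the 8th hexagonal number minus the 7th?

Consecutive hexagonal numbers differ by 4n − 3: here 4·8 − 3 = 29.

29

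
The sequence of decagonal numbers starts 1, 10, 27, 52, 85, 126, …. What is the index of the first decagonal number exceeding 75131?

Solve n(4n−3) > 75131 for integer n.
The largest n with value ≤ 75131 is 137 (since 74665 ≤ 75131 < 75762), so the first above is n = 138, value 75762.

138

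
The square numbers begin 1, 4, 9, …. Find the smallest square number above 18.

Solve n² > 18 for integer n.
The largest n with value ≤ 18 is 4 (since 16 ≤ 18 < 25), so the first above is n = 5, value 25.

25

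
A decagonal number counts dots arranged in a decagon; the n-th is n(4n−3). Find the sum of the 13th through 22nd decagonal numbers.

Σ i(4i−3) = 4Σi² − 3Σi over i = 13..22.
Σi = 253 − 78 = 175 and Σi² = 3795 − 650 = 3145.
4·3145 − 3·175 = 12055.

12055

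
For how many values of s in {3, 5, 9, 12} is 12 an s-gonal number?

2

s = 3: P(3, 4) = 10 and P(3, 5) = 15; 12 is not s-gonal.
s = 5: P(5, 3) = 12. ✓
s = 9: P(9, 2) = 9 and P(9, 3) = 24; 12 is not s-gonal.
s = 12: P(12, 2) = 12. ✓
Hits: s ∈ {5, 12} → 2.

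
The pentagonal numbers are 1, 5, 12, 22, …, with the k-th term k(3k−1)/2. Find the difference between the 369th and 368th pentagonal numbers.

1105

Consecutive pentagonal numbers differ by 3n − 2: here 3·369 − 2 = 1105.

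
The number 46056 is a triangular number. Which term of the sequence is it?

303

Set n(n+1)/2 = 46056, giving n² + n − 92112 = 0.
The discriminant is 1 + 8·46056 = 368449, and √368449 = 607.
So n = (-1 + 607) / 2 = 606/2 = 303.
Check: 303·304/2 = 46056. ✓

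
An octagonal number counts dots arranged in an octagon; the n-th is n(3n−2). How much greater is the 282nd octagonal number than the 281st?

1687

Consecutive octagonal numbers differ by 6n − 5: here 6·282 − 5 = 1687.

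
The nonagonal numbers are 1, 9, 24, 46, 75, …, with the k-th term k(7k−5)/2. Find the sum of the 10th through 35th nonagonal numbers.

Σ i(7i−5)/2 = (7Σi² − 5Σi) / 2 over i = 10..35.
Σi = 630 − 45 = 585 and Σi² = 14910 − 285 = 14625.
(7·14625 − 5·585) / 2 = 99450/2 = 49725.

49725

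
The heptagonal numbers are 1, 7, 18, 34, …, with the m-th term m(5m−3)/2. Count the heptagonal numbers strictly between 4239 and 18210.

The n-th heptagonal number is n(5n−3)/2.
Smallest index with value > 4239: n = 42 (giving 4347).
Largest index with value < 18210: n = 85 (giving 17935).
Indices 42 through 85: 44 terms.

44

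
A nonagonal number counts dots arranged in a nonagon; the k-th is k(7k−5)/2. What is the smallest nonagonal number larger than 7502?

7614

Solve n(7n−5)/2 > 7502 for integer n.
The largest n with value ≤ 7502 is 46 (since 7291 ≤ 7502 < 7614), so the first above is n = 47, value 7614.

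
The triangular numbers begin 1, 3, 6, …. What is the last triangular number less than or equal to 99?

Solve n(n+1)/2 ≤ 99 for integer n.
n = 13 gives 91 ≤ 99, while n = 14 gives 105 > 99; so the answer is 91.

91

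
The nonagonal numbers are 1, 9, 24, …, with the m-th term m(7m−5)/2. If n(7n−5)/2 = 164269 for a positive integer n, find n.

Set n(7n−5)/2 = 164269, giving 7n² − 5n − 328538 = 0.
The discriminant is 25 + 56·164269 = 9199089, and √9199089 = 3033.
So n = (5 + 3033) / 14 = 3038/14 = 217.

217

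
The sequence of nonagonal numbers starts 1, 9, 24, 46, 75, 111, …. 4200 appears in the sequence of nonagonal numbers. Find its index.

35

Set n(7n−5)/2 = 4200, giving 7n² − 5n − 8400 = 0.
The discriminant is 25 + 56·4200 = 235225, and √235225 = 485.
So n = (5 + 485) / 14 = 490/14 = 35.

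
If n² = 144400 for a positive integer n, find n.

We need n² = 144400, so n = √144400 = 380.

380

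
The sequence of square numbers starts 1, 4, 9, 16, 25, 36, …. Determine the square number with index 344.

118336

The 344th square number is n² with n = 344.
344² = 118336.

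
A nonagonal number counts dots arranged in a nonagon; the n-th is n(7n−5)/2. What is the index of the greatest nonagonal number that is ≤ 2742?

28

Solve n(7n−5)/2 ≤ 2742 for integer n.
n = 28 gives 2674 ≤ 2742, while n = 29 gives 2871 > 2742; so the answer is index 28.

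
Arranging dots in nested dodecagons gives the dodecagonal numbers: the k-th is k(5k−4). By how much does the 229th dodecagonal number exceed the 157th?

138672

229·(5·229 − 4) = 261289 and 157·(5·157 − 4) = 122617.
Difference: 261289 − 122617 = 138672.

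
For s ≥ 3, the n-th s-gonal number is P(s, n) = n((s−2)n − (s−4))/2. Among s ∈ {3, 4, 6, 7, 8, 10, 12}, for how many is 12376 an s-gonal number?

s = 3: P(3, 156) = 12246 and P(3, 157) = 12403; 12376 is not s-gonal.
s = 4: P(4, 111) = 12321 and P(4, 112) = 12544; 12376 is not s-gonal.
s = 6: P(6, 78) = 12090 and P(6, 79) = 12403; 12376 is not s-gonal.
s = 7: P(7, 70) = 12145 and P(7, 71) = 12496; 12376 is not s-gonal.
s = 8: P(8, 64) = 12160 and P(8, 65) = 12545; 12376 is not s-gonal.
s = 10: P(10, 56) = 12376. ✓
s = 12: P(12, 50) = 12300 and P(12, 51) = 12801; 12376 is not s-gonal.
Hits: s ∈ {10} → 1.

1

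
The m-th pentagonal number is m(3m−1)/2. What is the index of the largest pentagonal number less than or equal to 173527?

340

Solve n(3n−1)/2 ≤ 173527 for integer n.
n = 340 gives 173230 ≤ 173527, while n = 341 gives 174251 > 173527; so the answer is index 340.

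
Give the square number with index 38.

The 38th square number is n² with n = 38.
38² = 1444.

1444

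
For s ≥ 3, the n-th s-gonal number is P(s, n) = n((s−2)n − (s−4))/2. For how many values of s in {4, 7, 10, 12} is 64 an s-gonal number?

2

s = 4: P(4, 8) = 64. ✓
s = 7: P(7, 5) = 55 and P(7, 6) = 81; 64 is not s-gonal.
s = 10: P(10, 4) = 52 and P(10, 5) = 85; 64 is not s-gonal.
s = 12: P(12, 4) = 64. ✓
Hits: s ∈ {4, 12} → 2.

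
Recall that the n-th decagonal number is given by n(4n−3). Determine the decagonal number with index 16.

976

16·(4·16 − 3) = 16·61 = 976.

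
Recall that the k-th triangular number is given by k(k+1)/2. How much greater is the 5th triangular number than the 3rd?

9

5·6/2 = 15 and 3·4/2 = 6.
Difference: 15 − 6 = 9.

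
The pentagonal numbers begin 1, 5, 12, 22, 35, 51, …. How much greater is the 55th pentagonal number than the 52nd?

55·(3·55 − 1)/2 = 4510 and 52·(3·52 − 1)/2 = 4030.
Difference: 4510 − 4030 = 480.

480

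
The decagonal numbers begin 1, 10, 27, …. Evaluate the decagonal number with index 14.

The 14th decagonal number is n(4n−3) with n = 14.
14·(4·14 − 3) = 14·53 = 742.

742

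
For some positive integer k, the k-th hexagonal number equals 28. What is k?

Set n(2n−1) = 28, giving 2n² − n − 28 = 0.
The discriminant is 1 + 8·28 = 225, and √225 = 15.
So n = (1 + 15) / 4 = 16/4 = 4.
Check: 4·(2·4 − 1) = 28. ✓

4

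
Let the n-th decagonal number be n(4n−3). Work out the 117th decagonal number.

117·(4·117 − 3) = 117·465 = 54405.

54405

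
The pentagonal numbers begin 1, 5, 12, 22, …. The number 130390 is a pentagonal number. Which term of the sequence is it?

295

Set n(3n−1)/2 = 130390, giving 3n² − n − 260780 = 0.
So n = (1 + 1769) / 6 = 1770/6 = 295.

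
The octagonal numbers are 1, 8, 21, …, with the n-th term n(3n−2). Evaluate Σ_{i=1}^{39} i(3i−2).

Σ i(3i−2) = 3Σi² − 2Σi over i = 1..39.
Σi = 780 and Σi² = 20540.
3·20540 − 2·780 = 60060.

60060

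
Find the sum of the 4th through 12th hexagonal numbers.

Σ i(2i−1) = 2Σi² − Σi over i = 4..12.
Σi = 78 − 6 = 72 and Σi² = 650 − 14 = 636.
2·636 − 1·72 = 1200.

1200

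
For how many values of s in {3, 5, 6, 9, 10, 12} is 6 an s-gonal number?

s = 3: P(3, 3) = 6. ✓
s = 5: P(5, 2) = 5 and P(5, 3) = 12; 6 is not s-gonal.
s = 6: P(6, 2) = 6. ✓
s = 9: P(9, 1) = 1 and P(9, 2) = 9; 6 is not s-gonal.
s = 10: P(10, 1) = 1 and P(10, 2) = 10; 6 is not s-gonal.
s = 12: P(12, 1) = 1 and P(12, 2) = 12; 6 is not s-gonal.
Hits: s ∈ {3, 6} → 2.

2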